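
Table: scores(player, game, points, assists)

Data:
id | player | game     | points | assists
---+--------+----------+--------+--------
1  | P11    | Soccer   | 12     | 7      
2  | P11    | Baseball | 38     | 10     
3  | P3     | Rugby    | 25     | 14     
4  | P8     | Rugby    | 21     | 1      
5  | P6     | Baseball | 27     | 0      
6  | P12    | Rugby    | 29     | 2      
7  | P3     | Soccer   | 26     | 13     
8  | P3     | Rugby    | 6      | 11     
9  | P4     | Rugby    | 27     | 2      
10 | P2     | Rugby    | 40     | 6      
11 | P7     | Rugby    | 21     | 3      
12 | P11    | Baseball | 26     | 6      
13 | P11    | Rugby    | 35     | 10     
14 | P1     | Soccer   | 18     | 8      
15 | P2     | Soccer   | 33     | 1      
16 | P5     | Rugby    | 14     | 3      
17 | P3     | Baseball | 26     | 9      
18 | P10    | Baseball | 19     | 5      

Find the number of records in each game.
SELECT game, COUNT(*) as count
FROM scores
GROUP BY game

Result:
  Baseball: 5
  Rugby: 9
  Soccer: 4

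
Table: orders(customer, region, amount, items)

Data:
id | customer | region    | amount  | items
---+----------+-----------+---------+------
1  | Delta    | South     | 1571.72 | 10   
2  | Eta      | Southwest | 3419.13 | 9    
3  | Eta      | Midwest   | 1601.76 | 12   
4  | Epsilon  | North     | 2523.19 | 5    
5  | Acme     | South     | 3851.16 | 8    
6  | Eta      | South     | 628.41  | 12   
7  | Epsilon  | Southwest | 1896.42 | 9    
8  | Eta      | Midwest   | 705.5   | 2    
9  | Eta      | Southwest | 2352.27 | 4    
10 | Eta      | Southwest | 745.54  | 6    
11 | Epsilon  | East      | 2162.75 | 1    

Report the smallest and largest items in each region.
SELECT region, MIN(items), MAX(items)
FROM orders
GROUP BY region

Result:
  East: min=1, max=1
  Midwest: min=2, max=12
  North: min=5, max=5
  South: min=8, max=12
  Southwest: min=4, max=9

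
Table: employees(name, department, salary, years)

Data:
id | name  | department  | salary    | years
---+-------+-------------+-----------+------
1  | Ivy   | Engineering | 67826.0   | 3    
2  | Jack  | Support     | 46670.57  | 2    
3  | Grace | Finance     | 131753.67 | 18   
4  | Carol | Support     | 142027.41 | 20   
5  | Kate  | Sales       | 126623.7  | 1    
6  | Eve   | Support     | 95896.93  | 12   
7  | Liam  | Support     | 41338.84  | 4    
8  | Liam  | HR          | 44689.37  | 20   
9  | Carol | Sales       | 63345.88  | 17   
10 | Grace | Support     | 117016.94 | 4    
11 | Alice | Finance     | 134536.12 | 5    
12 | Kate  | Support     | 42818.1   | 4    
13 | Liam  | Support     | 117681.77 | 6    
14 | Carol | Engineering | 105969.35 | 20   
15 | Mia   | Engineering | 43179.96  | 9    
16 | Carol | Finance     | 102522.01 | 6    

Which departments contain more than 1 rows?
SELECT department, COUNT(*) as cnt
FROM employees
GROUP BY department
HAVING COUNT(*) > 1

Result:
  Engineering: 3
  Finance: 3
  Sales: 2
  Support: 7

Note: HAVING filters groups after aggregation, WHERE filters rows before.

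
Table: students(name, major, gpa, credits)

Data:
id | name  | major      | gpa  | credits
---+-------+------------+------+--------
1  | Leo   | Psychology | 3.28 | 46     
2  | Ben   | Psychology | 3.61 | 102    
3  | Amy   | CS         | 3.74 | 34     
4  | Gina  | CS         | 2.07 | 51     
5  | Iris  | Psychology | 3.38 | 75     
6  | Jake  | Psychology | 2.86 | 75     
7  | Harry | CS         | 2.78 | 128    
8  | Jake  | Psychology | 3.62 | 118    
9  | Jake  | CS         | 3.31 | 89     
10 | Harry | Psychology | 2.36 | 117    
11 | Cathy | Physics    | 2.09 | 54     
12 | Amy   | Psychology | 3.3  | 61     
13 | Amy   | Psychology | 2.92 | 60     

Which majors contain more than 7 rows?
SELECT major, COUNT(*) as cnt
FROM students
GROUP BY major
HAVING COUNT(*) > 7

Result:
  Psychology: 8

Note: HAVING filters groups after aggregation, WHERE filters rows before.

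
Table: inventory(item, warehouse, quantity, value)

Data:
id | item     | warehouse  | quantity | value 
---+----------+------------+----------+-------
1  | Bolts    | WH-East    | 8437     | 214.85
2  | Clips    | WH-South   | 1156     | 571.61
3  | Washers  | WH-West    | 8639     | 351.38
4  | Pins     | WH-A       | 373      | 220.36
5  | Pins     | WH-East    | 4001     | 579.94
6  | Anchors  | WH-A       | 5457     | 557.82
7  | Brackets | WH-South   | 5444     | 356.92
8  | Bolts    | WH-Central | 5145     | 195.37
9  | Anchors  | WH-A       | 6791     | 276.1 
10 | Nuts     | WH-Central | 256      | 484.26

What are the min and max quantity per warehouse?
SELECT warehouse, MIN(quantity), MAX(quantity)
FROM inventory
GROUP BY warehouse

Result:
  WH-A: min=373, max=6791
  WH-Central: min=256, max=5145
  WH-East: min=4001, max=8437
  WH-South: min=1156, max=5444
  WH-West: min=8639, max=8639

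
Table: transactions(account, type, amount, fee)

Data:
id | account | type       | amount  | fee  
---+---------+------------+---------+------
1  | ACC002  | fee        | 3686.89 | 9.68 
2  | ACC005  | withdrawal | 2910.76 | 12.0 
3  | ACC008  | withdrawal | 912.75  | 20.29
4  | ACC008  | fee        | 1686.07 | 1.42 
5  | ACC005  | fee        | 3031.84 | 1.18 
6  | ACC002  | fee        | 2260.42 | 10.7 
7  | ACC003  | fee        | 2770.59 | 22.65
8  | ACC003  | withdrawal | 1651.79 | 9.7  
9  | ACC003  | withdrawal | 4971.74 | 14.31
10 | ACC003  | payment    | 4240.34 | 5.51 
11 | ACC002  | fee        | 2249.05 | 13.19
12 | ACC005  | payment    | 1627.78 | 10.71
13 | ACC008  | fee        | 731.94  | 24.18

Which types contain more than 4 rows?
SELECT type, COUNT(*) as cnt
FROM transactions
GROUP BY type
HAVING COUNT(*) > 4

Result:
  fee: 7

Note: HAVING filters groups after aggregation, WHERE filters rows before.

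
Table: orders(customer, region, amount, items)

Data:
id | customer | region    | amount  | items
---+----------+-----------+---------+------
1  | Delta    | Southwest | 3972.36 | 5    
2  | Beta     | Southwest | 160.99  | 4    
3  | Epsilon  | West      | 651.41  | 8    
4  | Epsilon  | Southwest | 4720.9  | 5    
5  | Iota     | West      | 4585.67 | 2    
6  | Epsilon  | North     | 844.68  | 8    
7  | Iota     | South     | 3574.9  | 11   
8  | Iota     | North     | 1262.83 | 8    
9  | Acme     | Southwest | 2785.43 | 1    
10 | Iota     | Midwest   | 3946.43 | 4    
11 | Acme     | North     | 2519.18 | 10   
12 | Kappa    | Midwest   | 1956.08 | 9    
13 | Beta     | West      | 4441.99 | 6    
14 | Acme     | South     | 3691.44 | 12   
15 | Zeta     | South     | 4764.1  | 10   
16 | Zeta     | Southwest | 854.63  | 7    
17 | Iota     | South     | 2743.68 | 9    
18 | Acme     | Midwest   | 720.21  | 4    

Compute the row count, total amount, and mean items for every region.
SELECT region,
       COUNT(*) as cnt,
       SUM(amount) as total_amount,
       AVG(items) as avg_items
FROM orders
GROUP BY region

Result:
  Midwest: 3 records, 6622.72 total amount, 5.67 avg items
  North: 3 records, 4626.69 total amount, 8.67 avg items
  South: 4 records, 14774.12 total amount, 10.50 avg items
  Southwest: 5 records, 12494.31 total amount, 4.40 avg items
  West: 3 records, 9679.07 total amount, 5.33 avg items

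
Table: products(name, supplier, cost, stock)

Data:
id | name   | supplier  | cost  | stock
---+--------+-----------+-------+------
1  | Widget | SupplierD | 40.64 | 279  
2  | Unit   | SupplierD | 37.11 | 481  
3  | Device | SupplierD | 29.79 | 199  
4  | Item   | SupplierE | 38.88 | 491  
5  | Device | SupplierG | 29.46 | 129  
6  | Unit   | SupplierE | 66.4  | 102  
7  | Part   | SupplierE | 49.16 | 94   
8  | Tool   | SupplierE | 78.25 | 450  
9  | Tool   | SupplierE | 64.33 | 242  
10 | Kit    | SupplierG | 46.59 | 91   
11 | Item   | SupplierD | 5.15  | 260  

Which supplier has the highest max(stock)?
SELECT supplier, MAX(stock) as val
FROM products
GROUP BY supplier
ORDER BY val DESC
LIMIT 1

Result: SupplierE with max(stock) = 491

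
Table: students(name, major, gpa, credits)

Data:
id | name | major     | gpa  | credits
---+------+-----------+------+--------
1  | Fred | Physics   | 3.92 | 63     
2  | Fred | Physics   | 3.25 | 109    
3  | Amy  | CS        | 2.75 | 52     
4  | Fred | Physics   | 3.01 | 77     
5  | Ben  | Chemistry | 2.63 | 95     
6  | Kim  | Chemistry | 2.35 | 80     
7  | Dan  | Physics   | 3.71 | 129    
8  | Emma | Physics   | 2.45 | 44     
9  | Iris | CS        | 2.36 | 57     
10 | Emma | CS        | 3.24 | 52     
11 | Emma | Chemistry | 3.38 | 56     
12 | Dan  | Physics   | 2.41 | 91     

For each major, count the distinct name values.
SELECT major, COUNT(DISTINCT name)
FROM students
GROUP BY major

Result:
  CS: 3 distinct
  Chemistry: 3 distinct
  Physics: 3 distinct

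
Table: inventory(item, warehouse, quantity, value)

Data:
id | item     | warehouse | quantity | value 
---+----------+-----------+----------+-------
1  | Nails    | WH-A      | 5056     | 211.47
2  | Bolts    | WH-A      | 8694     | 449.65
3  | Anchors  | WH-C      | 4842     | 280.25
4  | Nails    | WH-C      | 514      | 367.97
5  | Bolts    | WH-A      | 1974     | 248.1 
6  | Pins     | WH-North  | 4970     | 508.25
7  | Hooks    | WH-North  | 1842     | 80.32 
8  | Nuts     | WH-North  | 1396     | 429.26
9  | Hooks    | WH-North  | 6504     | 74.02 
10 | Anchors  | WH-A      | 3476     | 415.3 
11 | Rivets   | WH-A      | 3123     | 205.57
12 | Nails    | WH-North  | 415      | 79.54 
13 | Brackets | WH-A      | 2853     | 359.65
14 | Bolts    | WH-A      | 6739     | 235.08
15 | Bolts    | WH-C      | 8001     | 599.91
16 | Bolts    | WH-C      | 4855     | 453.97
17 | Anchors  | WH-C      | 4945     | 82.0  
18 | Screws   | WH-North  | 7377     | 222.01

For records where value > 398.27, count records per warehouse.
SELECT warehouse, COUNT(*)
FROM inventory
WHERE value > 398.27
GROUP BY warehouse

Note: WHERE filters rows before grouping.

Result:
  WH-A: 2
  WH-C: 2
  WH-North: 2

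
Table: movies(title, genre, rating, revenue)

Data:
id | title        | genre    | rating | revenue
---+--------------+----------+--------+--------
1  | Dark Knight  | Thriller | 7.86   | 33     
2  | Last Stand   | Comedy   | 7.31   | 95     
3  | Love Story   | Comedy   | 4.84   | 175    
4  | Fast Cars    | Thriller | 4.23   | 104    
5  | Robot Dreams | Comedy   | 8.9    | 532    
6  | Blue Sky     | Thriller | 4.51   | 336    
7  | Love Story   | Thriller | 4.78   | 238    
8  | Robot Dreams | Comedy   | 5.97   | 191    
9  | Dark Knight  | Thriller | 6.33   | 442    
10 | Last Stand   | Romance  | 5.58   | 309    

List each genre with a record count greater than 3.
SELECT genre, COUNT(*) as cnt
FROM movies
GROUP BY genre
HAVING COUNT(*) > 3

Result:
  Comedy: 4
  Thriller: 5

Note: HAVING filters groups after aggregation, WHERE filters rows before.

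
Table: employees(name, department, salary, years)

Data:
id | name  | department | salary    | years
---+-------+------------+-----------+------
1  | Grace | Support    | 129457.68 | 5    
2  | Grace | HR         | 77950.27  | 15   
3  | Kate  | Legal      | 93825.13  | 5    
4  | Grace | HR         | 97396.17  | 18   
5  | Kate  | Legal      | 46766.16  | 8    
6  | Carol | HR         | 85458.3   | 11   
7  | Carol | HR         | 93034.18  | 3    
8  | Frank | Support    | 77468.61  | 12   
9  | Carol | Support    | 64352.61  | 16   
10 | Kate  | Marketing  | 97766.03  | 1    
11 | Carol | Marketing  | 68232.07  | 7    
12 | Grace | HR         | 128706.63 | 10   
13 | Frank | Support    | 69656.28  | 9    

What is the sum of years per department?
SELECT department, SUM(years) as result
FROM employees
GROUP BY department

Result:
  HR: 57
  Legal: 13
  Marketing: 8
  Support: 42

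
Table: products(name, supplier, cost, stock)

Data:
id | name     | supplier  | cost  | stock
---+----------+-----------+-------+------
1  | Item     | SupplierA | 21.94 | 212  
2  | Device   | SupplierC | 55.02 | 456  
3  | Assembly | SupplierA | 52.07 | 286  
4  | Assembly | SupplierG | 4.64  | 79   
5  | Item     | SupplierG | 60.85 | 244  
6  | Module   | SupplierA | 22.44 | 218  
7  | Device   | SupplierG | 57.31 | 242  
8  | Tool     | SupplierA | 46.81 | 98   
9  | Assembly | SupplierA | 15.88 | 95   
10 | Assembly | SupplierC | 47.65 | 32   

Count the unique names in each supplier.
SELECT supplier, COUNT(DISTINCT name)
FROM products
GROUP BY supplier

Result:
  SupplierA: 4 distinct
  SupplierC: 2 distinct
  SupplierG: 3 distinct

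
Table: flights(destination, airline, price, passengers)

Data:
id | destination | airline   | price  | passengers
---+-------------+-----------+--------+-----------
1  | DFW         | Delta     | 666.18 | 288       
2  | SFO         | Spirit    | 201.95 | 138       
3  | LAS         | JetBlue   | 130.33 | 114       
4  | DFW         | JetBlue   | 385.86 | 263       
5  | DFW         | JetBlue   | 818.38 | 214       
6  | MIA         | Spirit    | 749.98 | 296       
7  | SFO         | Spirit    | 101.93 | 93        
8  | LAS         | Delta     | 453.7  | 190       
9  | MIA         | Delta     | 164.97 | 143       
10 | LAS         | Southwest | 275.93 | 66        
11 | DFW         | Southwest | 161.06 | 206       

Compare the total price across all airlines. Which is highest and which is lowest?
SELECT airline, SUM(price)
FROM flights
GROUP BY airline
ORDER BY SUM(price)

All groups:
  Southwest: 436.99
  Spirit: 1053.86
  Delta: 1284.85
  JetBlue: 1334.57

Highest: JetBlue (1334.57)
Lowest: Southwest (436.99)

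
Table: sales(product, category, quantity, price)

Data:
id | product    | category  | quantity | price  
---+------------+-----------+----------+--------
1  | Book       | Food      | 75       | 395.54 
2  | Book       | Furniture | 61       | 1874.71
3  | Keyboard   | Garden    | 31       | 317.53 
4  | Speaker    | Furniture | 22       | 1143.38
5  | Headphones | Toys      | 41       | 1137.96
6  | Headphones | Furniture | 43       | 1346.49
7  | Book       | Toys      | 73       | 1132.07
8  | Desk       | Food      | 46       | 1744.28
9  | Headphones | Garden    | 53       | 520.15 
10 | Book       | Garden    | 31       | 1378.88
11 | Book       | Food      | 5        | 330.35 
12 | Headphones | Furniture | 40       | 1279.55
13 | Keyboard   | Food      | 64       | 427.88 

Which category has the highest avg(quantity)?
SELECT category, AVG(quantity) as val
FROM sales
GROUP BY category
ORDER BY val DESC
LIMIT 1

Result: Toys with avg(quantity) = 57.00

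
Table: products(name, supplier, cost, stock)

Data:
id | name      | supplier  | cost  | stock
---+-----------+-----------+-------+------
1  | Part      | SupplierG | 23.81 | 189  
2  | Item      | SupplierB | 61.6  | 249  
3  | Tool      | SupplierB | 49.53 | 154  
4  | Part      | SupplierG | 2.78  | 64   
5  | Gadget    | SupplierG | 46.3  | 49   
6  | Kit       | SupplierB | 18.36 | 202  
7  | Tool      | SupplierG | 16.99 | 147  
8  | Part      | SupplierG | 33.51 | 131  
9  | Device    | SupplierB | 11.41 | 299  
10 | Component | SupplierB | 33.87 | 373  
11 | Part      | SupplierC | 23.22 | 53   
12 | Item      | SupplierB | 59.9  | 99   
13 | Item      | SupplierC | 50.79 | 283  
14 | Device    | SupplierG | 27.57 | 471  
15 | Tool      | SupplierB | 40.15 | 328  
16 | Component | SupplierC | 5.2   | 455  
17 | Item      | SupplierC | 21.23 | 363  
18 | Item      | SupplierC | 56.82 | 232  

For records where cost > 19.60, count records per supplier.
SELECT supplier, COUNT(*)
FROM products
WHERE cost > 19.60
GROUP BY supplier

Note: WHERE filters rows before grouping.

Result:
  SupplierB: 5
  SupplierC: 4
  SupplierG: 4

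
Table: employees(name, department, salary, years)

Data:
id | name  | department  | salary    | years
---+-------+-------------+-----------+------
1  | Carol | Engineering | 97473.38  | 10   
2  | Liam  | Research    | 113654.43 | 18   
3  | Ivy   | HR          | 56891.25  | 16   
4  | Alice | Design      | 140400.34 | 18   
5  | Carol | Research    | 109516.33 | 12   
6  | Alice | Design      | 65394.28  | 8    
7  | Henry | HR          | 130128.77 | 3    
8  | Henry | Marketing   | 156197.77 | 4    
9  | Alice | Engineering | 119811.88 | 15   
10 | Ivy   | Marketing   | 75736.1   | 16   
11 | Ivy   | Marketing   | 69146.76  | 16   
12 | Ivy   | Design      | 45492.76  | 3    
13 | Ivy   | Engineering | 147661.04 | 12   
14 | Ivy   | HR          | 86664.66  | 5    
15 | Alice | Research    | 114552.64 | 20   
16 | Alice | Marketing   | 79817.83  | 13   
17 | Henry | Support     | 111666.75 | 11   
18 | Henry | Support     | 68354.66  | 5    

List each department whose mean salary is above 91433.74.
SELECT department, AVG(salary)
FROM employees
GROUP BY department
HAVING AVG(salary) > 91433.74

Result:
  Engineering: avg=121648.77
  Marketing: avg=95224.62
  Research: avg=112574.47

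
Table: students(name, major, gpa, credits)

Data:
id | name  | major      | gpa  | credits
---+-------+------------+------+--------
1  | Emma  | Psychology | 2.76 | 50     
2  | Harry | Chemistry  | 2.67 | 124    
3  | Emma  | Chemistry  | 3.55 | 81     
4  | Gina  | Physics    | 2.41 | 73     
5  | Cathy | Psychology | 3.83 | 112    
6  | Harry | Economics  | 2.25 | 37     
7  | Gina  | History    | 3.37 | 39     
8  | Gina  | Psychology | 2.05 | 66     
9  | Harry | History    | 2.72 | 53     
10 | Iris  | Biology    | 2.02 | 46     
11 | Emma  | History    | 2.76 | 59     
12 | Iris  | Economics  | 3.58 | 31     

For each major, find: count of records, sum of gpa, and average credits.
SELECT major,
       COUNT(*) as cnt,
       SUM(gpa) as total_gpa,
       AVG(credits) as avg_credits
FROM students
GROUP BY major

Result:
  Biology: 1 records, 2.02 total gpa, 46.00 avg credits
  Chemistry: 2 records, 6.22 total gpa, 102.50 avg credits
  Economics: 2 records, 5.83 total gpa, 34.00 avg credits
  History: 3 records, 8.85 total gpa, 50.33 avg credits
  Physics: 1 records, 2.41 total gpa, 73.00 avg credits
  Psychology: 3 records, 8.64 total gpa, 76.00 avg credits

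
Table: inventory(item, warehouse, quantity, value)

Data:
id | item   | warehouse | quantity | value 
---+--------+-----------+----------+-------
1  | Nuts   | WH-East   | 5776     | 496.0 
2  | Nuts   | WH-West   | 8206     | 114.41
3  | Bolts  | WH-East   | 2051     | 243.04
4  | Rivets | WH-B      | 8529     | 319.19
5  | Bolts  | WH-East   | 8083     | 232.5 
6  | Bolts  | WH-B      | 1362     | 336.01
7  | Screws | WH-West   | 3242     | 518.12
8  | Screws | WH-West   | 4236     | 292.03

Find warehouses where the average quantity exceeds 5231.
SELECT warehouse, AVG(quantity)
FROM inventory
GROUP BY warehouse
HAVING AVG(quantity) > 5231

Result:
  WH-East: avg=5303.33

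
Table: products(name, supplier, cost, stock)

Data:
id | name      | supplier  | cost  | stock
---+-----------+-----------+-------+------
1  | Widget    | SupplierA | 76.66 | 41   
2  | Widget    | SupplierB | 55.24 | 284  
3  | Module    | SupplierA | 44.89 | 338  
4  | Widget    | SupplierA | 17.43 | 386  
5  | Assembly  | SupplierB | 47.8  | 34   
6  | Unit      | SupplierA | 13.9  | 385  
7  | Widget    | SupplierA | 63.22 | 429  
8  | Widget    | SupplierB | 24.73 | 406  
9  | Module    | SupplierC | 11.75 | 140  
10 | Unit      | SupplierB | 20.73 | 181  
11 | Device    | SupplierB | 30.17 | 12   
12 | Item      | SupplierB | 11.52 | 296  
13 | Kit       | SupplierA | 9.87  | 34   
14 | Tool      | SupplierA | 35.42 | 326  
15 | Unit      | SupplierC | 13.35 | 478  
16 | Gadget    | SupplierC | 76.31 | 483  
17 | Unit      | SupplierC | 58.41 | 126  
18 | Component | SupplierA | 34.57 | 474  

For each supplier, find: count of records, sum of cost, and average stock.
SELECT supplier,
       COUNT(*) as cnt,
       SUM(cost) as total_cost,
       AVG(stock) as avg_stock
FROM products
GROUP BY supplier

Result:
  SupplierA: 8 records, 295.96 total cost, 301.63 avg stock
  SupplierB: 6 records, 190.19 total cost, 202.17 avg stock
  SupplierC: 4 records, 159.82 total cost, 306.75 avg stock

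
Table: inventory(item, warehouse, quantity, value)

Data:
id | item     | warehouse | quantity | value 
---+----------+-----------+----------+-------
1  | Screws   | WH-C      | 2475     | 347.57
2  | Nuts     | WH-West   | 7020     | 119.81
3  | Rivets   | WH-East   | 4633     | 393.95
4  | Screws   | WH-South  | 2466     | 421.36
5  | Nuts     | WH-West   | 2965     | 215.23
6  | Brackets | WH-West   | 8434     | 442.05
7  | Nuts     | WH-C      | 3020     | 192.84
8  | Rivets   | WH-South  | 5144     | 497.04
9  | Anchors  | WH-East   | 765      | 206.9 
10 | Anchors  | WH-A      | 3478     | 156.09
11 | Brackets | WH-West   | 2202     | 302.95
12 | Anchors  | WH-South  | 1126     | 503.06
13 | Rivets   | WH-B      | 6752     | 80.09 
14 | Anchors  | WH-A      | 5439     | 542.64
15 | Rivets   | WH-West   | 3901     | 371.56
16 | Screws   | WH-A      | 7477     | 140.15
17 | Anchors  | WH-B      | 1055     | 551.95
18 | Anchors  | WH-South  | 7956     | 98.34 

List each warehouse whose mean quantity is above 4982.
SELECT warehouse, AVG(quantity)
FROM inventory
GROUP BY warehouse
HAVING AVG(quantity) > 4982

Result:
  WH-A: avg=5464.67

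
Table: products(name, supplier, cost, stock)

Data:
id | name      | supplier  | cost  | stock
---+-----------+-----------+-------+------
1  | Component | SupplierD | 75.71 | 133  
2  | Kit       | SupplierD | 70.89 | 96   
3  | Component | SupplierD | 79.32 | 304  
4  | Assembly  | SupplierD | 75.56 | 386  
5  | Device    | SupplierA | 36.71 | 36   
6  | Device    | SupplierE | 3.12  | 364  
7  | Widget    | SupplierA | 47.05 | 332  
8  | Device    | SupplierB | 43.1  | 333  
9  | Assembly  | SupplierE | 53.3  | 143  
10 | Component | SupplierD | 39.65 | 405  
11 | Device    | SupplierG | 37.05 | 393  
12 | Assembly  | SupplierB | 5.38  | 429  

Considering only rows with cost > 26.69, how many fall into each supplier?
SELECT supplier, COUNT(*)
FROM products
WHERE cost > 26.69
GROUP BY supplier

Note: WHERE filters rows before grouping.

Result:
  SupplierA: 2
  SupplierB: 1
  SupplierD: 5
  SupplierE: 1
  SupplierG: 1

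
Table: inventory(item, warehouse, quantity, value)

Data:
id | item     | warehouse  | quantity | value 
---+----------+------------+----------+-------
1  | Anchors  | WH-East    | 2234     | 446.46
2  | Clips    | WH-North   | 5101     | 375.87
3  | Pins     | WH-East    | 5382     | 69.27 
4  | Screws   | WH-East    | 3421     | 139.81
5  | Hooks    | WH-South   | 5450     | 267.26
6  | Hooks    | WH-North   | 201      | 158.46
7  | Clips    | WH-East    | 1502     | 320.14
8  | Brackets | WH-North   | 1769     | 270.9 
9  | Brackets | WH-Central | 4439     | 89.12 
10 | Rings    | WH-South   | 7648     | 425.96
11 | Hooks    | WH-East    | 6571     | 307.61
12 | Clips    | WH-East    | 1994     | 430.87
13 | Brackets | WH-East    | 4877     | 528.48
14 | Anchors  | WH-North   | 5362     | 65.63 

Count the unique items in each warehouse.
SELECT warehouse, COUNT(DISTINCT item)
FROM inventory
GROUP BY warehouse

Result:
  WH-Central: 1 distinct
  WH-East: 6 distinct
  WH-North: 4 distinct
  WH-South: 2 distinct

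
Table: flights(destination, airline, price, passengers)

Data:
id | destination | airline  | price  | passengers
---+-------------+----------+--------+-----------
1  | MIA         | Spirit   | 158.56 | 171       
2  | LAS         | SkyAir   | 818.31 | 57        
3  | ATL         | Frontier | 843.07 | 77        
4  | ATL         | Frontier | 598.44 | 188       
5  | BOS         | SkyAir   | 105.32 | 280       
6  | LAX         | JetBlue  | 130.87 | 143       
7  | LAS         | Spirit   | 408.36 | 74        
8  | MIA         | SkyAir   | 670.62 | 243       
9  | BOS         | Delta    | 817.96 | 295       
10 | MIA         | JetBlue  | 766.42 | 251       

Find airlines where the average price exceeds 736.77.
SELECT airline, AVG(price)
FROM flights
GROUP BY airline
HAVING AVG(price) > 736.77

Result:
  Delta: avg=817.96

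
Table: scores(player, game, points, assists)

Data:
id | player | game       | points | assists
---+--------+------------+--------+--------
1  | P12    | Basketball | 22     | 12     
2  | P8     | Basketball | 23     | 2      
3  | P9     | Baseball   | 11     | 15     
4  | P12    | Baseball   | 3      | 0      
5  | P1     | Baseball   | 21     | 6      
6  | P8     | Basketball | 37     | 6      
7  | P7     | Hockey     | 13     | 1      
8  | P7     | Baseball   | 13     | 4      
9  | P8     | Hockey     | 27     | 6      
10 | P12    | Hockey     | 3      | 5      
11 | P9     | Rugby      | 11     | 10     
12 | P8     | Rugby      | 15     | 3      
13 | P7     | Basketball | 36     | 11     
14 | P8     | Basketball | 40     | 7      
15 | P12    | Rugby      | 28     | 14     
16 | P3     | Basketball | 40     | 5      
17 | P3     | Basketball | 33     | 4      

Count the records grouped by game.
SELECT game, COUNT(*) as count
FROM scores
GROUP BY game

Result:
  Baseball: 4
  Basketball: 7
  Hockey: 3
  Rugby: 3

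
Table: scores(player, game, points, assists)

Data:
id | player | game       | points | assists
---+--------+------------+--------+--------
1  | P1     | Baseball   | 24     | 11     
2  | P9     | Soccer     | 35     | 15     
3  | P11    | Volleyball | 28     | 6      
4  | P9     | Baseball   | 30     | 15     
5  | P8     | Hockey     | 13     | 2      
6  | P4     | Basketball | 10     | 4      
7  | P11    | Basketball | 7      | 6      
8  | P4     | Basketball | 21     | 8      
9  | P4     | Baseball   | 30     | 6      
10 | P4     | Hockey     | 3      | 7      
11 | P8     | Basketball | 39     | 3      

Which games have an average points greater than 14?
SELECT game, AVG(points)
FROM scores
GROUP BY game
HAVING AVG(points) > 14

Result:
  Baseball: avg=28.00
  Basketball: avg=19.25
  Soccer: avg=35.00
  Volleyball: avg=28.00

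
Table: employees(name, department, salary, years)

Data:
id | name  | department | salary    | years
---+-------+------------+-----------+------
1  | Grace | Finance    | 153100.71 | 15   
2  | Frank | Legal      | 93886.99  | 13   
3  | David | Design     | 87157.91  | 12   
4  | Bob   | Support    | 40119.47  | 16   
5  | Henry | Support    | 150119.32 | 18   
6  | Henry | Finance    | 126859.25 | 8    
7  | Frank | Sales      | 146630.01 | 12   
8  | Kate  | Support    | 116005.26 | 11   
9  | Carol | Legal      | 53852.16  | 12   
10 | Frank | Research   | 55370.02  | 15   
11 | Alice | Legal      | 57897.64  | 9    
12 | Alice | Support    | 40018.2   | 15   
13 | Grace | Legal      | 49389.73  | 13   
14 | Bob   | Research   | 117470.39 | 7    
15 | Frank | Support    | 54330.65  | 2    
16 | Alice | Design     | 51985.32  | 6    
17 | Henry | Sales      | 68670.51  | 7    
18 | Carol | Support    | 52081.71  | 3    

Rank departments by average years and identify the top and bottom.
SELECT department, AVG(years)
FROM employees
GROUP BY department
ORDER BY AVG(years)

All groups:
  Design: 9.00
  Sales: 9.50
  Support: 10.83
  Research: 11.00
  Finance: 11.50
  Legal: 11.75

Highest: Legal (11.75)
Lowest: Design (9.00)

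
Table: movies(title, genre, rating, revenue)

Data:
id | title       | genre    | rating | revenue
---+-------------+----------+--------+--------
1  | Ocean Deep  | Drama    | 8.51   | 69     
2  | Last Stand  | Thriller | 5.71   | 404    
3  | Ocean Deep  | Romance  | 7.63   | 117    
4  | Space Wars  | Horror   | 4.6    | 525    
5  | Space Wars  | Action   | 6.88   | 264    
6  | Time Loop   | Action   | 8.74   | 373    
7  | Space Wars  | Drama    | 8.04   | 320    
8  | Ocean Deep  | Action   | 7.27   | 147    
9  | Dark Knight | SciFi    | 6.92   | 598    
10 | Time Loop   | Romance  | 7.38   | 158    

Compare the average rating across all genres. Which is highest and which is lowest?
SELECT genre, AVG(rating)
FROM movies
GROUP BY genre
ORDER BY AVG(rating)

All groups:
  Horror: 4.60
  Thriller: 5.71
  SciFi: 6.92
  Romance: 7.51
  Action: 7.63
  Drama: 8.28

Highest: Drama (8.28)
Lowest: Horror (4.60)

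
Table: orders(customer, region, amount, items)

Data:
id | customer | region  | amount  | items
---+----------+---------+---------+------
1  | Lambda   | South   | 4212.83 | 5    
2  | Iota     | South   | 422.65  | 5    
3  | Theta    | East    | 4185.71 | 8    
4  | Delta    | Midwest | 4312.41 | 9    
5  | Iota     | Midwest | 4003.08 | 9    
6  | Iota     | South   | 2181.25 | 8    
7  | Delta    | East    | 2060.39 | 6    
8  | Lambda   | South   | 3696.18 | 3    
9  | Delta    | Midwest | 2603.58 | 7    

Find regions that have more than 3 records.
SELECT region, COUNT(*) as cnt
FROM orders
GROUP BY region
HAVING COUNT(*) > 3

Result:
  South: 4

Note: HAVING filters groups after aggregation, WHERE filters rows before.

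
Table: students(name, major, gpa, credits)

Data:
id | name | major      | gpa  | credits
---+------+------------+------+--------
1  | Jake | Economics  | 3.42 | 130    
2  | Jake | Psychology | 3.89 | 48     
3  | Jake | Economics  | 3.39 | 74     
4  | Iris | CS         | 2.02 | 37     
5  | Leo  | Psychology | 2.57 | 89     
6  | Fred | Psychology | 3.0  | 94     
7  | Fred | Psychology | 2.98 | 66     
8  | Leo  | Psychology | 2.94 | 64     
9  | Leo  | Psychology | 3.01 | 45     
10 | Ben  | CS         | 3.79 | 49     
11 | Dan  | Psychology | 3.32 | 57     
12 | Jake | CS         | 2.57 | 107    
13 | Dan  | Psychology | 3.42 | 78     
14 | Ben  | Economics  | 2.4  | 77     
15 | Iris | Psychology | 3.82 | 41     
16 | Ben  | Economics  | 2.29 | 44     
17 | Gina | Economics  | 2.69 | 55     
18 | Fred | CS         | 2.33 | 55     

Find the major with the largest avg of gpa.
SELECT major, AVG(gpa) as val
FROM students
GROUP BY major
ORDER BY val DESC
LIMIT 1

Result: Psychology with avg(gpa) = 3.22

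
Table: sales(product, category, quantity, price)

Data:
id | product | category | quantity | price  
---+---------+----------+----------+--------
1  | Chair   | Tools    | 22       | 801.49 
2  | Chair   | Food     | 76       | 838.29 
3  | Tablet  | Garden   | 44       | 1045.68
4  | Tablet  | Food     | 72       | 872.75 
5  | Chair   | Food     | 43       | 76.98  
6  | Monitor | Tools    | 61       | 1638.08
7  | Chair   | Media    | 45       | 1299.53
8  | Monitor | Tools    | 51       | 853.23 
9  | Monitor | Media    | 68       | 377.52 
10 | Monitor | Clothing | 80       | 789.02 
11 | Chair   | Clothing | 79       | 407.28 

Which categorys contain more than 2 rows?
SELECT category, COUNT(*) as cnt
FROM sales
GROUP BY category
HAVING COUNT(*) > 2

Result:
  Food: 3
  Tools: 3

Note: HAVING filters groups after aggregation, WHERE filters rows before.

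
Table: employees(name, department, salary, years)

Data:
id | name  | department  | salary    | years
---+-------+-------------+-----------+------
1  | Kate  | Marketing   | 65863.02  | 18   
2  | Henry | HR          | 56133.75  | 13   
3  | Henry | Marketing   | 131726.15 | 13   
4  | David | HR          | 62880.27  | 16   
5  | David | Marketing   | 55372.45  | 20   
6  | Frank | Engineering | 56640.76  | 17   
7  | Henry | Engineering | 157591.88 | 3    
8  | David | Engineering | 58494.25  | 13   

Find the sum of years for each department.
SELECT department, SUM(years) as result
FROM employees
GROUP BY department

Result:
  Engineering: 33
  HR: 29
  Marketing: 51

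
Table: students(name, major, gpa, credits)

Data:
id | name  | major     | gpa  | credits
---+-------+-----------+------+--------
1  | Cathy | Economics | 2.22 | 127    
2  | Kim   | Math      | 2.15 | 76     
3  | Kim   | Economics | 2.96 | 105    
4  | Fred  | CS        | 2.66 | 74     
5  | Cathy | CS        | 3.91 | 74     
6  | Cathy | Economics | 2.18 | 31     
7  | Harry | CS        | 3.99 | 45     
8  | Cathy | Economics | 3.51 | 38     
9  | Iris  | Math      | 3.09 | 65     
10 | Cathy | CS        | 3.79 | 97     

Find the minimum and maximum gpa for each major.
SELECT major, MIN(gpa), MAX(gpa)
FROM students
GROUP BY major

Result:
  CS: min=2.66, max=3.99
  Economics: min=2.18, max=3.51
  Math: min=2.15, max=3.09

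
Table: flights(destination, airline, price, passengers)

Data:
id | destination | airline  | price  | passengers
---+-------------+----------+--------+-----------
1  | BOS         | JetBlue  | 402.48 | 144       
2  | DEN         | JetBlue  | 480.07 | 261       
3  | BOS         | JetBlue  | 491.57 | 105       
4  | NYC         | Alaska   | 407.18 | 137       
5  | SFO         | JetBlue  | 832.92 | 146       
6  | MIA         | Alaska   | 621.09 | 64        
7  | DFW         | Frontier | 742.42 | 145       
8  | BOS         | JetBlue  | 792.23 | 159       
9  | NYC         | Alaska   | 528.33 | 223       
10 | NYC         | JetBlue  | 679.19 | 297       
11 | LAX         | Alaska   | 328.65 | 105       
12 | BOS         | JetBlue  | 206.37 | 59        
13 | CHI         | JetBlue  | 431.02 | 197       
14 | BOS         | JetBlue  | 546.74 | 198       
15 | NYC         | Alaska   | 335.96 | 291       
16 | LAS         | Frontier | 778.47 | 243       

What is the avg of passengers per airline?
SELECT airline, AVG(passengers) as result
FROM flights
GROUP BY airline

Result:
  Alaska: 164.00
  Frontier: 194.00
  JetBlue: 174.00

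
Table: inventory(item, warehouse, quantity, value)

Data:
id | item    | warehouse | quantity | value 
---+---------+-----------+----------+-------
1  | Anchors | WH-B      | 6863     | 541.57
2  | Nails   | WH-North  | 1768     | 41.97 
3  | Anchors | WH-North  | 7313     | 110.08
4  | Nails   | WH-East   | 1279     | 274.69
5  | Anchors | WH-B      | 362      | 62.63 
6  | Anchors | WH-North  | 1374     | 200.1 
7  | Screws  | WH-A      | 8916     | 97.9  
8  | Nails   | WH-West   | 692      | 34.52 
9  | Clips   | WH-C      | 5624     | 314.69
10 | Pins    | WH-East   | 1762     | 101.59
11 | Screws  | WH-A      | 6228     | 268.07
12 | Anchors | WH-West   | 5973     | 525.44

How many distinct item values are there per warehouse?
SELECT warehouse, COUNT(DISTINCT item)
FROM inventory
GROUP BY warehouse

Result:
  WH-A: 1 distinct
  WH-B: 1 distinct
  WH-C: 1 distinct
  WH-East: 2 distinct
  WH-North: 2 distinct
  WH-West: 2 distinct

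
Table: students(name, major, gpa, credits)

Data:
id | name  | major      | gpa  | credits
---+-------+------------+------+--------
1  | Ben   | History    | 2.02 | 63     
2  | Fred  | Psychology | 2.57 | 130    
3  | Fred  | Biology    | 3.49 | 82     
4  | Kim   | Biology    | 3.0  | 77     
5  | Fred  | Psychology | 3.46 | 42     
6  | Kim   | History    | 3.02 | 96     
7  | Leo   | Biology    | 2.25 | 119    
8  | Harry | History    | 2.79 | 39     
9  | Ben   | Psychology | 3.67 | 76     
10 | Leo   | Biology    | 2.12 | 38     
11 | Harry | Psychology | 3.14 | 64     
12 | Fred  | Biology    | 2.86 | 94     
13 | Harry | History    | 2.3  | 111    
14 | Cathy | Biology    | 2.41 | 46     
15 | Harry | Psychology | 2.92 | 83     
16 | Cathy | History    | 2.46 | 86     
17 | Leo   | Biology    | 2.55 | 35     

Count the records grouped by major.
SELECT major, COUNT(*) as count
FROM students
GROUP BY major

Result:
  Biology: 7
  History: 5
  Psychology: 5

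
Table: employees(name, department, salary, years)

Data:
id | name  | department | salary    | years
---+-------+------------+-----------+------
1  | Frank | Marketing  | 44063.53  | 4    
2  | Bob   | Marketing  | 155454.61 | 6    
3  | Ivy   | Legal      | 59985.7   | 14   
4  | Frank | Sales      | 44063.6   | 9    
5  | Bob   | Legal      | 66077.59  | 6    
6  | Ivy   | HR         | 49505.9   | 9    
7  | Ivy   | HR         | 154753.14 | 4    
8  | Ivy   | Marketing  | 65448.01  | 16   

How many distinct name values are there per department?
SELECT department, COUNT(DISTINCT name)
FROM employees
GROUP BY department

Result:
  HR: 1 distinct
  Legal: 2 distinct
  Marketing: 3 distinct
  Sales: 1 distinct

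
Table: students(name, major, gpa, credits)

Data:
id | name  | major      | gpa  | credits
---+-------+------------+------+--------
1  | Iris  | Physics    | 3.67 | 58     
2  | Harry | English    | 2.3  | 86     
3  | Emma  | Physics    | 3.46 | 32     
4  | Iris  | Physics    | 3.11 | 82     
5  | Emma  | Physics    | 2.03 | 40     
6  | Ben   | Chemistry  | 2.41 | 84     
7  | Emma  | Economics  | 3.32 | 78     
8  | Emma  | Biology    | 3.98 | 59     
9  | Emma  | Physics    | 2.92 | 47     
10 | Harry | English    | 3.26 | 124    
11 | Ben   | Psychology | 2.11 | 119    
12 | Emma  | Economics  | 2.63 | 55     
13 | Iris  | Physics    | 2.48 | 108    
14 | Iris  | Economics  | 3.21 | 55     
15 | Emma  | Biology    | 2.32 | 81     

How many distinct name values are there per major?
SELECT major, COUNT(DISTINCT name)
FROM students
GROUP BY major

Result:
  Biology: 1 distinct
  Chemistry: 1 distinct
  Economics: 2 distinct
  English: 1 distinct
  Physics: 2 distinct
  Psychology: 1 distinct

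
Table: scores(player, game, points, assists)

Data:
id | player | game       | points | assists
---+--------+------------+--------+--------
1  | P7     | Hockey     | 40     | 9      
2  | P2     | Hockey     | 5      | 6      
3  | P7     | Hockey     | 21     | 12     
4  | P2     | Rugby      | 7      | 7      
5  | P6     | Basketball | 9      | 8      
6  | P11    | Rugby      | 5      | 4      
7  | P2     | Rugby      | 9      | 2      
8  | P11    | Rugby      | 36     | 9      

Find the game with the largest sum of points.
SELECT game, SUM(points) as val
FROM scores
GROUP BY game
ORDER BY val DESC
LIMIT 1

Result: Hockey with sum(points) = 66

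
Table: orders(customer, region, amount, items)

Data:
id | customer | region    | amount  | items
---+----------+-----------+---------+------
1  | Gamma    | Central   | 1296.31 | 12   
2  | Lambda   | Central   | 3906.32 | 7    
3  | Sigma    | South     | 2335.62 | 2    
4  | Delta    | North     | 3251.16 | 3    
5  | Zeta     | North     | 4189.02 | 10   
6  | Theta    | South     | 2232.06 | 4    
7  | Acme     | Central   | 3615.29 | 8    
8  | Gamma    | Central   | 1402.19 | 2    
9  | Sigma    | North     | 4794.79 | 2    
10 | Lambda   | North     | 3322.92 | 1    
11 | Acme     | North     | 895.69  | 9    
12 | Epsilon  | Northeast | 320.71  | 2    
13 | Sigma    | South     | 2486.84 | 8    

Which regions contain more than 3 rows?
SELECT region, COUNT(*) as cnt
FROM orders
GROUP BY region
HAVING COUNT(*) > 3

Result:
  Central: 4
  North: 5

Note: HAVING filters groups after aggregation, WHERE filters rows before.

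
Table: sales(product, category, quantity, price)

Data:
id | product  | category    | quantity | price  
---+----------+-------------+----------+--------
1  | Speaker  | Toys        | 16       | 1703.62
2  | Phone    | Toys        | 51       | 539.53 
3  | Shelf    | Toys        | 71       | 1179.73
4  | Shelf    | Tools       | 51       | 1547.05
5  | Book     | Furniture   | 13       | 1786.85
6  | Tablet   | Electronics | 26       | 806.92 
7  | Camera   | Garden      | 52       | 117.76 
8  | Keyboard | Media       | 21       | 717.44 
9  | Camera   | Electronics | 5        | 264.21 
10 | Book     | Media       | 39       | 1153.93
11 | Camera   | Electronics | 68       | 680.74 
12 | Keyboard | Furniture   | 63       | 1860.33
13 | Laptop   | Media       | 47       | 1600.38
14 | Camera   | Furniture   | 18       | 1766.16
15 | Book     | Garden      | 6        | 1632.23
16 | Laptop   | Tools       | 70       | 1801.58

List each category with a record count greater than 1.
SELECT category, COUNT(*) as cnt
FROM sales
GROUP BY category
HAVING COUNT(*) > 1

Result:
  Electronics: 3
  Furniture: 3
  Garden: 2
  Media: 3
  Tools: 2
  Toys: 3

Note: HAVING filters groups after aggregation, WHERE filters rows before.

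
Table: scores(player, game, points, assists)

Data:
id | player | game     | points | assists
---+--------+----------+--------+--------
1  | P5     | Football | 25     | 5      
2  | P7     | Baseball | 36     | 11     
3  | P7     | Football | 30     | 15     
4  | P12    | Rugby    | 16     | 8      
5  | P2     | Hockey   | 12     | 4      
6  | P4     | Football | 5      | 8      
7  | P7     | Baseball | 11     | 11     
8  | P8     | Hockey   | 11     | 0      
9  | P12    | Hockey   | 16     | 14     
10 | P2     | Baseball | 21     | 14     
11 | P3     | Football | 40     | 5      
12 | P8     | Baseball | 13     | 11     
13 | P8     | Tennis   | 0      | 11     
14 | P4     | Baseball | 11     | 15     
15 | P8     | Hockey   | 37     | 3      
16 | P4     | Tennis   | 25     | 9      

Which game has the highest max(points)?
SELECT game, MAX(points) as val
FROM scores
GROUP BY game
ORDER BY val DESC
LIMIT 1

Result: Football with max(points) = 40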